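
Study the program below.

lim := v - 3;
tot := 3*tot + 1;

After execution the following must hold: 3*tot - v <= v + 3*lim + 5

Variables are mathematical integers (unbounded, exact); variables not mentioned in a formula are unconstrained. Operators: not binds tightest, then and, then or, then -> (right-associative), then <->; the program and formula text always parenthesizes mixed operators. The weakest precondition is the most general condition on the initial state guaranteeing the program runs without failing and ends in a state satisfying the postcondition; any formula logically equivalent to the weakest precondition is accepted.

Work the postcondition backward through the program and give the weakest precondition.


Working backward. After the program, the postcondition 3*tot - v <= v + 3*lim + 5 must hold; in canonical form it is 3*tot <= 3*lim + 2*v + 5.
Before tot := 3*tot + 1: 9*tot <= 3*lim + 2*v + 2
Before lim := v - 3: 9*tot <= 5*v - 7
Answer: WP = 9*tot <= 5*v - 7


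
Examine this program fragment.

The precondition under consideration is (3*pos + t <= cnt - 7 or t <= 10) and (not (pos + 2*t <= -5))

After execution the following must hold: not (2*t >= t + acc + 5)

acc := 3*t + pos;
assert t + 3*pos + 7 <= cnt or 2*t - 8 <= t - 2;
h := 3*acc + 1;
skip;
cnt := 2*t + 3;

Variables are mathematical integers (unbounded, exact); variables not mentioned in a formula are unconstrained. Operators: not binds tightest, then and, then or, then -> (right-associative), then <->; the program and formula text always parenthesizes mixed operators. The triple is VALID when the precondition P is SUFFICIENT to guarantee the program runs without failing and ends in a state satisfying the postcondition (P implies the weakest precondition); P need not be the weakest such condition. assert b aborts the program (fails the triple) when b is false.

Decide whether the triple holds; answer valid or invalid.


Working backward. After the program, the postcondition not (2*t >= t + acc + 5) must hold; in canonical form it is not (t >= acc + 5).
Before cnt := 2*t + 3: not (t >= acc + 5)
Before skip: not (t >= acc + 5)
Before h := 3*acc + 1: not (t >= acc + 5)
Before assert t + 3*pos + 7 <= cnt or 2*t - 8 <= t - 2: (3*pos + t <= cnt - 7 or t <= 6) and (not (t >= acc + 5))
Before acc := 3*t + pos: (3*pos + t <= cnt - 7 or t <= 6) and (not (pos + 2*t <= -5))
The weakest precondition is (3*pos + t <= cnt - 7 or t <= 6) and (not (pos + 2*t <= -5)).
Check whether (3*pos + t <= cnt - 7 or t <= 10) and (not (pos + 2*t <= -5)) implies it.
Countermodel: at the initial state cnt = -41, pos = -18, t = 7, the precondition holds but the weakest precondition fails.
Answer: invalid


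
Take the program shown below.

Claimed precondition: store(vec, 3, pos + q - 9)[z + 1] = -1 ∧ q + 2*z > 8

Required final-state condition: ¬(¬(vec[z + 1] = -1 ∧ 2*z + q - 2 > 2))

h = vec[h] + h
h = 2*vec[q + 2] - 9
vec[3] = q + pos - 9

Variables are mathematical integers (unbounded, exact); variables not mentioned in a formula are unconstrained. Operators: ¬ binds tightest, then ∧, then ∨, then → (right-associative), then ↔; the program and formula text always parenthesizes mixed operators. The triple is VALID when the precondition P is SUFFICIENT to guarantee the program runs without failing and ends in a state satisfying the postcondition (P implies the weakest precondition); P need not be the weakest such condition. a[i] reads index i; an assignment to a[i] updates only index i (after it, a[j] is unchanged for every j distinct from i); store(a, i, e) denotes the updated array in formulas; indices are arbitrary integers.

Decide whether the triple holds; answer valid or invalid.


Working backward. After the program, the postcondition ¬(¬(vec[z + 1] = -1 ∧ 2*z + q - 2 > 2)) must hold; in canonical form it is vec[z + 1] = -1 ∧ q + 2*z > 4.
Before vec[3] := q + pos - 9: store(vec, 3, pos + q - 9)[z + 1] = -1 ∧ q + 2*z > 4
Before h := 2*vec[q + 2] - 9: store(vec, 3, pos + q - 9)[z + 1] = -1 ∧ q + 2*z > 4
Before h := vec[h] + h: store(vec, 3, pos + q - 9)[z + 1] = -1 ∧ q + 2*z > 4
The weakest precondition is store(vec, 3, pos + q - 9)[z + 1] = -1 ∧ q + 2*z > 4.
Check whether store(vec, 3, pos + q - 9)[z + 1] = -1 ∧ q + 2*z > 8 implies it.
Every state satisfying the precondition satisfies the weakest precondition: the implication holds.
Answer: valid


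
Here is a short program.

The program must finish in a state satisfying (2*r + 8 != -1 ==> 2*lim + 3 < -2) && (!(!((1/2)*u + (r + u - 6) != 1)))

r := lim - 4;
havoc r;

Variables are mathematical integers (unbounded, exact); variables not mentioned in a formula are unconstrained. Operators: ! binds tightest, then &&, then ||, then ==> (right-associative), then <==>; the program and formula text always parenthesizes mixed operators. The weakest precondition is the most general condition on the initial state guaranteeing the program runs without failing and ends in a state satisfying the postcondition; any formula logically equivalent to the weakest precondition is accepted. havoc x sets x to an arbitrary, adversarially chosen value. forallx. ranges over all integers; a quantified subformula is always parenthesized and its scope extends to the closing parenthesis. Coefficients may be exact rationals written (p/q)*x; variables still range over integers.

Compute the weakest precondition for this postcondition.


Working backward. After the program, the postcondition (2*r + 8 != -1 ==> 2*lim + 3 < -2) && (!(!((1/2)*u + (r + u - 6) != 1))) must hold; in canonical form it is (2*r != -9 ==> 2*lim < -5) && r + (3/2)*u != 7.
Before havoc r: forall r_1. ((2*r_1 != -9 ==> 2*lim < -5) && r_1 + (3/2)*u != 7)
Before r := lim - 4: forall r_1. ((2*r_1 != -9 ==> 2*lim < -5) && r_1 + (3/2)*u != 7)
Answer: WP = forall r_1. ((2*r_1 != -9 ==> 2*lim < -5) && r_1 + (3/2)*u != 7)


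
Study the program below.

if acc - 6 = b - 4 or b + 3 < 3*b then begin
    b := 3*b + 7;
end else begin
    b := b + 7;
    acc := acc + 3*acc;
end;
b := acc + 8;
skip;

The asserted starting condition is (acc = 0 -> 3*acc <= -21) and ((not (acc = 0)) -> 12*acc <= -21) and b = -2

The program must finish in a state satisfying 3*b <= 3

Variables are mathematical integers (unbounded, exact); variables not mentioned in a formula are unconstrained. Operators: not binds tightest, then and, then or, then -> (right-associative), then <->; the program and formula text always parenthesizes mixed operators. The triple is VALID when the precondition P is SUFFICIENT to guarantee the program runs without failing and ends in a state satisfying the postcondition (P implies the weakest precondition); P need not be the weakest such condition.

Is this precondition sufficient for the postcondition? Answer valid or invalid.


Working backward. After the program, 3*b <= 3 must hold.
Before skip: 3*b <= 3
Before b := acc + 8: 3*acc <= -21
Then branch requires 3*acc <= -21; else branch requires 12*acc <= -21.
Before the if: ((acc = b + 2 or 2*b > 3) -> 3*acc <= -21) and ((not (acc = b + 2 or 2*b > 3)) -> 12*acc <= -21)
The weakest precondition is ((acc = b + 2 or 2*b > 3) -> 3*acc <= -21) and ((not (acc = b + 2 or 2*b > 3)) -> 12*acc <= -21).
Check whether (acc = 0 -> 3*acc <= -21) and ((not (acc = 0)) -> 12*acc <= -21) and b = -2 implies it.
Every state satisfying the precondition satisfies the weakest precondition: the implication holds.
Answer: valid


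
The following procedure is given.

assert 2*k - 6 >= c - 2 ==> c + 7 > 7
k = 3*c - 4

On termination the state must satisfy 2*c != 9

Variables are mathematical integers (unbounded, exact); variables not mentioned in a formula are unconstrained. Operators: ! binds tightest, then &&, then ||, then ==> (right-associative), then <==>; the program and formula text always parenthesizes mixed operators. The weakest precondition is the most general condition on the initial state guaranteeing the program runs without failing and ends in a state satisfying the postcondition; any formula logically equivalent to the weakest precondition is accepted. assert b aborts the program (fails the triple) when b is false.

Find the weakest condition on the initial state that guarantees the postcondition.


Working backward. After the program, 2*c != 9 must hold.
Before k := 3*c - 4: 2*c != 9
Before assert 2*k - 6 >= c - 2 ==> c + 7 > 7: (2*k >= c + 4 ==> c > 0) && 2*c != 9
Answer: WP = (2*k >= c + 4 ==> c > 0) && 2*c != 9


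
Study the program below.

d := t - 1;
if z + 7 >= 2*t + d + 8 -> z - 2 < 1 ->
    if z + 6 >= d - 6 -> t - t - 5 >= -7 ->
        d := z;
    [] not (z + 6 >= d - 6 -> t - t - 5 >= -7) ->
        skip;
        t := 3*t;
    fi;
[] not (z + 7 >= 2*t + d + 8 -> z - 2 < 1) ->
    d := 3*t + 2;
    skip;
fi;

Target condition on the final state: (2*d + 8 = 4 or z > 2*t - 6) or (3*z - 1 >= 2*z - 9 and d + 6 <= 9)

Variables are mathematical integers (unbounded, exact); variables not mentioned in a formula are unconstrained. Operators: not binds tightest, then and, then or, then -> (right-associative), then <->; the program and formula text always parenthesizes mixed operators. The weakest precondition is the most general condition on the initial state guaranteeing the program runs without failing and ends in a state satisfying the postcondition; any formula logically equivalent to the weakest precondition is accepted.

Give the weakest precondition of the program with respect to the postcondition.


Working backward. After the program, the postcondition (2*d + 8 = 4 or z > 2*t - 6) or (3*z - 1 >= 2*z - 9 and d + 6 <= 9) must hold; in canonical form it is 2*d = -4 or z > 2*t - 6 or (z >= -8 and d <= 3).
Then branch requires 2*z = -4 or z > 2*t - 6 or (z >= -8 and z <= 3); else branch requires 6*t = -8 or z > 2*t - 6 or (z >= -8 and 3*t <= 1).
Before the if: ((z >= d + 2*t + 1 -> z < 3) -> (2*z = -4 or z > 2*t - 6 or (z >= -8 and z <= 3))) and ((not (z >= d + 2*t + 1 -> z < 3)) -> (6*t = -8 or z > 2*t - 6 or (z >= -8 and 3*t <= 1)))
Before d := t - 1: ((z >= 3*t -> z < 3) -> (2*z = -4 or z > 2*t - 6 or (z >= -8 and z <= 3))) and ((not (z >= 3*t -> z < 3)) -> (6*t = -8 or z > 2*t - 6 or (z >= -8 and 3*t <= 1)))
Answer: WP = ((z >= 3*t -> z < 3) -> (2*z = -4 or z > 2*t - 6 or (z >= -8 and z <= 3))) and ((not (z >= 3*t -> z < 3)) -> (6*t = -8 or z > 2*t - 6 or (z >= -8 and 3*t <= 1)))


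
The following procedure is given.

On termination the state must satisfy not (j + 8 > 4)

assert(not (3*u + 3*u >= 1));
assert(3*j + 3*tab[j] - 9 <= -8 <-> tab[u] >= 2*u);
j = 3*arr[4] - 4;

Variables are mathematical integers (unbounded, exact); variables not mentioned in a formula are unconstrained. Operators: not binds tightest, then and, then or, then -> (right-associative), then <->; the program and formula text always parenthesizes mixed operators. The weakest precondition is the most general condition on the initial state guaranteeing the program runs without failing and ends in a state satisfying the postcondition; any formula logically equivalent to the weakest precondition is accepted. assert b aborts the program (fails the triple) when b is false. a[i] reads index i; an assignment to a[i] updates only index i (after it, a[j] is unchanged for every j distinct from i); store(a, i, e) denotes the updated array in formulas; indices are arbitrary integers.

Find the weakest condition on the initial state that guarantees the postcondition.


Working backward. After the program, the postcondition not (j + 8 > 4) must hold; in canonical form it is not (j > -4).
Before j := 3*arr[4] - 4: not (3*arr[4] > 0)
Before assert 3*j + 3*tab[j] - 9 <= -8 <-> tab[u] >= 2*u: (3*tab[j] + 3*j <= 1 <-> tab[u] >= 2*u) and (not (3*arr[4] > 0))
Before assert not (3*u + 3*u >= 1): (not (6*u >= 1)) and (3*tab[j] + 3*j <= 1 <-> tab[u] >= 2*u) and (not (3*arr[4] > 0))
Answer: WP = (not (6*u >= 1)) and (3*tab[j] + 3*j <= 1 <-> tab[u] >= 2*u) and (not (3*arr[4] > 0))


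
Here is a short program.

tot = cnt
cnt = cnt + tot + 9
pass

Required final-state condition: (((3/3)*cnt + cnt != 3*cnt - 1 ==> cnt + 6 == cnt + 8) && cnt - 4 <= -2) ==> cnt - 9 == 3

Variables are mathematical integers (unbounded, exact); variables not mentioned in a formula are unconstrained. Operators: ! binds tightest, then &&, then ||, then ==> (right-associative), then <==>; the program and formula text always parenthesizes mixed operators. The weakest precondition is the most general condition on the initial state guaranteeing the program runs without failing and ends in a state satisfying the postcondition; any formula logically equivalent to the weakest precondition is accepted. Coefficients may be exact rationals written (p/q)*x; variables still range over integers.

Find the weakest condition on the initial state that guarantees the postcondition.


Working backward. After the program, the postcondition (((3/3)*cnt + cnt != 3*cnt - 1 ==> cnt + 6 == cnt + 8) && cnt - 4 <= -2) ==> cnt - 9 == 3 must hold; in canonical form it is ((!(cnt != 1)) && cnt <= 2) ==> cnt == 12.
Before skip: ((!(cnt != 1)) && cnt <= 2) ==> cnt == 12
Before cnt := cnt + tot + 9: ((!(cnt + tot != -8)) && cnt + tot <= -7) ==> cnt + tot == 3
Before tot := cnt: ((!(2*cnt != -8)) && 2*cnt <= -7) ==> 2*cnt == 3
Answer: WP = ((!(2*cnt != -8)) && 2*cnt <= -7) ==> 2*cnt == 3


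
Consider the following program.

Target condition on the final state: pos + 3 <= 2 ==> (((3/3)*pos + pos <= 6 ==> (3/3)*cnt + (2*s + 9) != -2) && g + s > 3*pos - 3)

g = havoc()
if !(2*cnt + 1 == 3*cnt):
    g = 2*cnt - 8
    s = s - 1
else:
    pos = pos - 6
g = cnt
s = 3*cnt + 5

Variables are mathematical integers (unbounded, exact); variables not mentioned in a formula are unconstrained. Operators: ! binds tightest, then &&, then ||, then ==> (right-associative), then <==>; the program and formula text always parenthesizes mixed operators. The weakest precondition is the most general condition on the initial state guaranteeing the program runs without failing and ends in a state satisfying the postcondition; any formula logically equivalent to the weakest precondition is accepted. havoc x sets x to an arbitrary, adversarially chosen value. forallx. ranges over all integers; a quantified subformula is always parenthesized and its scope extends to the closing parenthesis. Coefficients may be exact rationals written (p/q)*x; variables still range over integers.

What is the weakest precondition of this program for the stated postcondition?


Working backward. After the program, the postcondition pos + 3 <= 2 ==> (((3/3)*pos + pos <= 6 ==> (3/3)*cnt + (2*s + 9) != -2) && g + s > 3*pos - 3) must hold; in canonical form it is pos <= -1 ==> ((2*pos <= 6 ==> cnt + 2*s != -11) && g + s > 3*pos - 3).
Before s := 3*cnt + 5: pos <= -1 ==> ((2*pos <= 6 ==> 7*cnt != -21) && 3*cnt + g > 3*pos - 8)
Before g := cnt: pos <= -1 ==> ((2*pos <= 6 ==> 7*cnt != -21) && 4*cnt > 3*pos - 8)
Then branch requires pos <= -1 ==> ((2*pos <= 6 ==> 7*cnt != -21) && 4*cnt > 3*pos - 8); else branch requires pos <= 5 ==> ((2*pos <= 18 ==> 7*cnt != -21) && 4*cnt > 3*pos - 26).
Before the if: ((!(cnt == 1)) ==> (pos <= -1 ==> ((2*pos <= 6 ==> 7*cnt != -21) && 4*cnt > 3*pos - 8))) && (cnt == 1 ==> (pos <= 5 ==> ((2*pos <= 18 ==> 7*cnt != -21) && 4*cnt > 3*pos - 26)))
Before havoc g: ((!(cnt == 1)) ==> (pos <= -1 ==> ((2*pos <= 6 ==> 7*cnt != -21) && 4*cnt > 3*pos - 8))) && (cnt == 1 ==> (pos <= 5 ==> ((2*pos <= 18 ==> 7*cnt != -21) && 4*cnt > 3*pos - 26)))
Answer: WP = ((!(cnt == 1)) ==> (pos <= -1 ==> ((2*pos <= 6 ==> 7*cnt != -21) && 4*cnt > 3*pos - 8))) && (cnt == 1 ==> (pos <= 5 ==> ((2*pos <= 18 ==> 7*cnt != -21) && 4*cnt > 3*pos - 26)))


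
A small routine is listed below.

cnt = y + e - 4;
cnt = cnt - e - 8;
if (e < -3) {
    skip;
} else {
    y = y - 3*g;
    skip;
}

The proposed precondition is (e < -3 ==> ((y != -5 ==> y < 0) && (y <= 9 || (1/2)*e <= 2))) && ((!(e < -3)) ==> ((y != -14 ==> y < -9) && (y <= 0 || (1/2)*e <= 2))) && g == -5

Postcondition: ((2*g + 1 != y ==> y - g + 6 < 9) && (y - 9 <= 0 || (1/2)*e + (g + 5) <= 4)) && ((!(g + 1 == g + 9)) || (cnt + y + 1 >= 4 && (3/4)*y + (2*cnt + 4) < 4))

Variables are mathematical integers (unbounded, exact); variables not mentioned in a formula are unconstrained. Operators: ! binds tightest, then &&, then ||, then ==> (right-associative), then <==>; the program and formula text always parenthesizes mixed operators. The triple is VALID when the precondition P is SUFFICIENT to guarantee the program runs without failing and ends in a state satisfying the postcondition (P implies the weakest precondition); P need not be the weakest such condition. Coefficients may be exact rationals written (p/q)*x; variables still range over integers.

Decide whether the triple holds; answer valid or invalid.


Working backward. After the program, the postcondition ((2*g + 1 != y ==> y - g + 6 < 9) && (y - 9 <= 0 || (1/2)*e + (g + 5) <= 4)) && ((!(g + 1 == g + 9)) || (cnt + y + 1 >= 4 && (3/4)*y + (2*cnt + 4) < 4)) must hold; in canonical form it is (2*g != y - 1 ==> y < g + 3) && (y <= 9 || (1/2)*e + g <= -1).
Then branch requires (2*g != y - 1 ==> y < g + 3) && (y <= 9 || (1/2)*e + g <= -1); else branch requires (5*g != y - 1 ==> y < 4*g + 3) && (y <= 3*g + 9 || (1/2)*e + g <= -1).
Before the if: (e < -3 ==> ((2*g != y - 1 ==> y < g + 3) && (y <= 9 || (1/2)*e + g <= -1))) && ((!(e < -3)) ==> ((5*g != y - 1 ==> y < 4*g + 3) && (y <= 3*g + 9 || (1/2)*e + g <= -1)))
Before cnt := cnt - e - 8: (e < -3 ==> ((2*g != y - 1 ==> y < g + 3) && (y <= 9 || (1/2)*e + g <= -1))) && ((!(e < -3)) ==> ((5*g != y - 1 ==> y < 4*g + 3) && (y <= 3*g + 9 || (1/2)*e + g <= -1)))
Before cnt := y + e - 4: (e < -3 ==> ((2*g != y - 1 ==> y < g + 3) && (y <= 9 || (1/2)*e + g <= -1))) && ((!(e < -3)) ==> ((5*g != y - 1 ==> y < 4*g + 3) && (y <= 3*g + 9 || (1/2)*e + g <= -1)))
The weakest precondition is (e < -3 ==> ((2*g != y - 1 ==> y < g + 3) && (y <= 9 || (1/2)*e + g <= -1))) && ((!(e < -3)) ==> ((5*g != y - 1 ==> y < 4*g + 3) && (y <= 3*g + 9 || (1/2)*e + g <= -1))).
Check whether (e < -3 ==> ((y != -5 ==> y < 0) && (y <= 9 || (1/2)*e <= 2))) && ((!(e < -3)) ==> ((y != -14 ==> y < -9) && (y <= 0 || (1/2)*e <= 2))) && g == -5 implies it.
Countermodel: at the initial state e = 9, g = -5, y = -14, the precondition holds but the weakest precondition fails.
Answer: invalid


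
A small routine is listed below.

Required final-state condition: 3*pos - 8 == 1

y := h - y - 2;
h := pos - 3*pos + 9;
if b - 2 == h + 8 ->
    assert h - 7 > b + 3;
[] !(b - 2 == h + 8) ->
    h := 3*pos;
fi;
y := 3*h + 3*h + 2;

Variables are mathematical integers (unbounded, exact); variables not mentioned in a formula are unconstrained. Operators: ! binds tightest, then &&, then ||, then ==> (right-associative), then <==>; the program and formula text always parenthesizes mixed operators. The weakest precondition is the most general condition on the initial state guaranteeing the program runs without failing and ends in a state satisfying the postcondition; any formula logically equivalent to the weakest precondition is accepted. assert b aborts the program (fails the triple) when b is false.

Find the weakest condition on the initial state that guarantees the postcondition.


Working backward. After the program, the postcondition 3*pos - 8 == 1 must hold; in canonical form it is 3*pos == 9.
Before y := 3*h + 3*h + 2: 3*pos == 9
Then branch requires h > b + 10 && 3*pos == 9; else branch requires 3*pos == 9.
Before the if: (b == h + 10 ==> (h > b + 10 && 3*pos == 9)) && ((!(b == h + 10)) ==> 3*pos == 9)
Before h := pos - 3*pos + 9: (b + 2*pos == 19 ==> (b + 2*pos < -1 && 3*pos == 9)) && ((!(b + 2*pos == 19)) ==> 3*pos == 9)
Before y := h - y - 2: (b + 2*pos == 19 ==> (b + 2*pos < -1 && 3*pos == 9)) && ((!(b + 2*pos == 19)) ==> 3*pos == 9)
Answer: WP = (b + 2*pos == 19 ==> (b + 2*pos < -1 && 3*pos == 9)) && ((!(b + 2*pos == 19)) ==> 3*pos == 9)


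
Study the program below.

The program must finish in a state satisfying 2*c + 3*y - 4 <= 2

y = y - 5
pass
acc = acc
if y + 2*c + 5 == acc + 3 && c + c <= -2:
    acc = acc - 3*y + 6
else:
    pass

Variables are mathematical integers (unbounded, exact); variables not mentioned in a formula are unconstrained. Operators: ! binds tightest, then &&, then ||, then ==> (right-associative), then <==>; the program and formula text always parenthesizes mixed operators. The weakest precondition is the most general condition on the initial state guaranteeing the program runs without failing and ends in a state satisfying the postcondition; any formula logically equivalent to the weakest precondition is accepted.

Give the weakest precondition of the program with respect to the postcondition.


Working backward. After the program, the postcondition 2*c + 3*y - 4 <= 2 must hold; in canonical form it is 2*c + 3*y <= 6.
Then branch requires 2*c + 3*y <= 6; else branch requires 2*c + 3*y <= 6.
Before the if: ((2*c + y == acc - 2 && 2*c <= -2) ==> 2*c + 3*y <= 6) && ((!(2*c + y == acc - 2 && 2*c <= -2)) ==> 2*c + 3*y <= 6)
Before acc := acc: ((2*c + y == acc - 2 && 2*c <= -2) ==> 2*c + 3*y <= 6) && ((!(2*c + y == acc - 2 && 2*c <= -2)) ==> 2*c + 3*y <= 6)
Before skip: ((2*c + y == acc - 2 && 2*c <= -2) ==> 2*c + 3*y <= 6) && ((!(2*c + y == acc - 2 && 2*c <= -2)) ==> 2*c + 3*y <= 6)
Before y := y - 5: ((2*c + y == acc + 3 && 2*c <= -2) ==> 2*c + 3*y <= 21) && ((!(2*c + y == acc + 3 && 2*c <= -2)) ==> 2*c + 3*y <= 21)
Answer: WP = ((2*c + y == acc + 3 && 2*c <= -2) ==> 2*c + 3*y <= 21) && ((!(2*c + y == acc + 3 && 2*c <= -2)) ==> 2*c + 3*y <= 21)


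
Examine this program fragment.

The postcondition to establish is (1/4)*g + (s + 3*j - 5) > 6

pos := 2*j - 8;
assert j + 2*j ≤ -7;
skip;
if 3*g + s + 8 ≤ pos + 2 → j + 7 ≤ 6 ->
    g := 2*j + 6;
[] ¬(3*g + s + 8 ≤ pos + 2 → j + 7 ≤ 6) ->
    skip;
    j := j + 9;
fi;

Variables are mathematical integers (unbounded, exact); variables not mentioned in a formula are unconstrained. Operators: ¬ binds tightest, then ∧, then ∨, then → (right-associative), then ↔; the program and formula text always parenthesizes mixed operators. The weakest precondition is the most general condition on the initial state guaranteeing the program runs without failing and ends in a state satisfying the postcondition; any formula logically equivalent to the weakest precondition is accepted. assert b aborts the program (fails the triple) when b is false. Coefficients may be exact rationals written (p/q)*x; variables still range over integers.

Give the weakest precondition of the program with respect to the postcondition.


Working backward. After the program, the postcondition (1/4)*g + (s + 3*j - 5) > 6 must hold; in canonical form it is (1/4)*g + 3*j + s > 11.
Then branch requires (7/2)*j + s > 19/2; else branch requires (1/4)*g + 3*j + s > -16.
Before the if: ((3*g + s ≤ pos - 6 → j ≤ -1) → (7/2)*j + s > 19/2) ∧ ((¬(3*g + s ≤ pos - 6 → j ≤ -1)) → (1/4)*g + 3*j + s > -16)
Before skip: ((3*g + s ≤ pos - 6 → j ≤ -1) → (7/2)*j + s > 19/2) ∧ ((¬(3*g + s ≤ pos - 6 → j ≤ -1)) → (1/4)*g + 3*j + s > -16)
Before assert j + 2*j ≤ -7: 3*j ≤ -7 ∧ ((3*g + s ≤ pos - 6 → j ≤ -1) → (7/2)*j + s > 19/2) ∧ ((¬(3*g + s ≤ pos - 6 → j ≤ -1)) → (1/4)*g + 3*j + s > -16)
Before pos := 2*j - 8: 3*j ≤ -7 ∧ ((3*g + s ≤ 2*j - 14 → j ≤ -1) → (7/2)*j + s > 19/2) ∧ ((¬(3*g + s ≤ 2*j - 14 → j ≤ -1)) → (1/4)*g + 3*j + s > -16)
Answer: WP = 3*j ≤ -7 ∧ ((3*g + s ≤ 2*j - 14 → j ≤ -1) → (7/2)*j + s > 19/2) ∧ ((¬(3*g + s ≤ 2*j - 14 → j ≤ -1)) → (1/4)*g + 3*j + s > -16)


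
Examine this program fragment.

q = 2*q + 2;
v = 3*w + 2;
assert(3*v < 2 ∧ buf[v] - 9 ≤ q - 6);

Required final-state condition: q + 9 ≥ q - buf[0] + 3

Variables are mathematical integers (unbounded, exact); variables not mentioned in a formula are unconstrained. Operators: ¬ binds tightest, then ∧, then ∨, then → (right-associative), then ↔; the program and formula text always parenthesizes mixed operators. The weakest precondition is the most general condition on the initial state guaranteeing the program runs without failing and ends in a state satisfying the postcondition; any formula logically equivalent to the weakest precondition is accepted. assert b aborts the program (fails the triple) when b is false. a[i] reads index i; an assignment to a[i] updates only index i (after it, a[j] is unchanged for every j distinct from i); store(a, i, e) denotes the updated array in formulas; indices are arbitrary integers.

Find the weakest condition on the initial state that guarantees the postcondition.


Working backward. After the program, the postcondition q + 9 ≥ q - buf[0] + 3 must hold; in canonical form it is buf[0] ≥ -6.
Before assert 3*v < 2 ∧ buf[v] - 9 ≤ q - 6: 3*v < 2 ∧ buf[v] ≤ q + 3 ∧ buf[0] ≥ -6
Before v := 3*w + 2: 9*w < -4 ∧ buf[3*w + 2] ≤ q + 3 ∧ buf[0] ≥ -6
Before q := 2*q + 2: 9*w < -4 ∧ buf[3*w + 2] ≤ 2*q + 5 ∧ buf[0] ≥ -6
Answer: WP = 9*w < -4 ∧ buf[3*w + 2] ≤ 2*q + 5 ∧ buf[0] ≥ -6


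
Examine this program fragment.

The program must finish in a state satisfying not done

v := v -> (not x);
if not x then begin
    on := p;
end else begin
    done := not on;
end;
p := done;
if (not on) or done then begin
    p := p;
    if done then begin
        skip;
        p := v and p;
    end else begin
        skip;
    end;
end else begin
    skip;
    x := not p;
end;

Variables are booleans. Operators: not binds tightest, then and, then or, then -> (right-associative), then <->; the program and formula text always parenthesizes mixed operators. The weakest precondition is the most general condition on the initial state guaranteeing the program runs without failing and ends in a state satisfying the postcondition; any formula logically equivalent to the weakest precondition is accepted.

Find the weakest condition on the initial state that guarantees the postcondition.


Working backward. After the program, not done must hold.
Then branch requires done -> (not done); else branch requires not done.
Before the if: (((not on) or done) -> (done -> (not done))) and ((not ((not on) or done)) -> (not done))
Before p := done: (((not on) or done) -> (done -> (not done))) and ((not ((not on) or done)) -> (not done))
Then branch requires (((not p) or done) -> (done -> (not done))) and ((not ((not p) or done)) -> (not done)); else branch requires (not on) -> ((not on) -> on).
Before the if: ((not x) -> ((((not p) or done) -> (done -> (not done))) and ((not ((not p) or done)) -> (not done)))) and (x -> ((not on) -> ((not on) -> on)))
Before v := v -> (not x): ((not x) -> ((((not p) or done) -> (done -> (not done))) and ((not ((not p) or done)) -> (not done)))) and (x -> ((not on) -> ((not on) -> on)))
Answer: WP = ((not x) -> ((((not p) or done) -> (done -> (not done))) and ((not ((not p) or done)) -> (not done)))) and (x -> ((not on) -> ((not on) -> on)))


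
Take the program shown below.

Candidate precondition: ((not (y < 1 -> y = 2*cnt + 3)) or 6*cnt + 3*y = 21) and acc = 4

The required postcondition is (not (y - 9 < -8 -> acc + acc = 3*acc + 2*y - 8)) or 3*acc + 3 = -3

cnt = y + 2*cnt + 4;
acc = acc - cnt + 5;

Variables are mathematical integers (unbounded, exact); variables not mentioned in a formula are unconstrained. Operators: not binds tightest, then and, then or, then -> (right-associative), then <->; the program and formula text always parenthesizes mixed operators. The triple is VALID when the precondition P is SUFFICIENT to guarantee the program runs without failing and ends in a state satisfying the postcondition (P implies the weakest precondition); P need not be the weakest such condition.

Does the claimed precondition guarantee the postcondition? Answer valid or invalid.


Working backward. After the program, the postcondition (not (y - 9 < -8 -> acc + acc = 3*acc + 2*y - 8)) or 3*acc + 3 = -3 must hold; in canonical form it is (not (y < 1 -> acc + 2*y = 8)) or 3*acc = -6.
Before acc := acc - cnt + 5: (not (y < 1 -> acc + 2*y = cnt + 3)) or 3*acc = 3*cnt - 21
Before cnt := y + 2*cnt + 4: (not (y < 1 -> acc + y = 2*cnt + 7)) or 3*acc = 6*cnt + 3*y - 9
The weakest precondition is (not (y < 1 -> acc + y = 2*cnt + 7)) or 3*acc = 6*cnt + 3*y - 9.
Check whether ((not (y < 1 -> y = 2*cnt + 3)) or 6*cnt + 3*y = 21) and acc = 4 implies it.
Every state satisfying the precondition satisfies the weakest precondition: the implication holds.
Answer: valid


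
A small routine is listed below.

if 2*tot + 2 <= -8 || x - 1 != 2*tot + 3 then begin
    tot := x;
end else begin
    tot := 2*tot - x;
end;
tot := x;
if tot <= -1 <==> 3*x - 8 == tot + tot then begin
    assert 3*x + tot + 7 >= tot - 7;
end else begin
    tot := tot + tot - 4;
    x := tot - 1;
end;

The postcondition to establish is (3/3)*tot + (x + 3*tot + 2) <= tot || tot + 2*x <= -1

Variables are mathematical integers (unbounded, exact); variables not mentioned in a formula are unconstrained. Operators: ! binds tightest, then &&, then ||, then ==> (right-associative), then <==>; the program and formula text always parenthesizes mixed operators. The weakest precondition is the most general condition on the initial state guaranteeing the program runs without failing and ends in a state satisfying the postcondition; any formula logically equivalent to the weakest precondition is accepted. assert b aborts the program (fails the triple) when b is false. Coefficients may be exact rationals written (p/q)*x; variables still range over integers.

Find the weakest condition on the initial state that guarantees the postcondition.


Working backward. After the program, the postcondition (3/3)*tot + (x + 3*tot + 2) <= tot || tot + 2*x <= -1 must hold; in canonical form it is 3*tot + x <= -2 || tot + 2*x <= -1.
Then branch requires 3*x >= -14 && (3*tot + x <= -2 || tot + 2*x <= -1); else branch requires 8*tot <= 15 || 6*tot <= 13.
Before the if: ((tot <= -1 <==> 3*x == 2*tot + 8) ==> (3*x >= -14 && (3*tot + x <= -2 || tot + 2*x <= -1))) && ((!(tot <= -1 <==> 3*x == 2*tot + 8)) ==> (8*tot <= 15 || 6*tot <= 13))
Before tot := x: ((x <= -1 <==> x == 8) ==> (3*x >= -14 && (4*x <= -2 || 3*x <= -1))) && ((!(x <= -1 <==> x == 8)) ==> (8*x <= 15 || 6*x <= 13))
Then branch requires ((x <= -1 <==> x == 8) ==> (3*x >= -14 && (4*x <= -2 || 3*x <= -1))) && ((!(x <= -1 <==> x == 8)) ==> (8*x <= 15 || 6*x <= 13)); else branch requires ((x <= -1 <==> x == 8) ==> (3*x >= -14 && (4*x <= -2 || 3*x <= -1))) && ((!(x <= -1 <==> x == 8)) ==> (8*x <= 15 || 6*x <= 13)).
Before the if: ((2*tot <= -10 || x != 2*tot + 4) ==> (((x <= -1 <==> x == 8) ==> (3*x >= -14 && (4*x <= -2 || 3*x <= -1))) && ((!(x <= -1 <==> x == 8)) ==> (8*x <= 15 || 6*x <= 13)))) && ((!(2*tot <= -10 || x != 2*tot + 4)) ==> (((x <= -1 <==> x == 8) ==> (3*x >= -14 && (4*x <= -2 || 3*x <= -1))) && ((!(x <= -1 <==> x == 8)) ==> (8*x <= 15 || 6*x <= 13))))
Answer: WP = ((2*tot <= -10 || x != 2*tot + 4) ==> (((x <= -1 <==> x == 8) ==> (3*x >= -14 && (4*x <= -2 || 3*x <= -1))) && ((!(x <= -1 <==> x == 8)) ==> (8*x <= 15 || 6*x <= 13)))) && ((!(2*tot <= -10 || x != 2*tot + 4)) ==> (((x <= -1 <==> x == 8) ==> (3*x >= -14 && (4*x <= -2 || 3*x <= -1))) && ((!(x <= -1 <==> x == 8)) ==> (8*x <= 15 || 6*x <= 13))))


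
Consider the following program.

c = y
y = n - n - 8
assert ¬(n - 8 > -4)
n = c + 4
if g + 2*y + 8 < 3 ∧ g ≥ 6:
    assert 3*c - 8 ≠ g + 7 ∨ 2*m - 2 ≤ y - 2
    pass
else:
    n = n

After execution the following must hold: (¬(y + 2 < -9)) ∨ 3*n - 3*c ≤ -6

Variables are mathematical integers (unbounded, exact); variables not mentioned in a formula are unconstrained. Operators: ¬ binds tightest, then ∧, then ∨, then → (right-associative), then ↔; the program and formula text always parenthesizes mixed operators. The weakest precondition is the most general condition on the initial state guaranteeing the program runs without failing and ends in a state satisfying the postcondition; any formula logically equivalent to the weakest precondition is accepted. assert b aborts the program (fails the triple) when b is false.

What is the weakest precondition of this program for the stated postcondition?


Working backward. After the program, the postcondition (¬(y + 2 < -9)) ∨ 3*n - 3*c ≤ -6 must hold; in canonical form it is (¬(y < -11)) ∨ 3*n ≤ 3*c - 6.
Then branch requires (3*c ≠ g + 15 ∨ 2*m ≤ y) ∧ ((¬(y < -11)) ∨ 3*n ≤ 3*c - 6); else branch requires (¬(y < -11)) ∨ 3*n ≤ 3*c - 6.
Before the if: ((g + 2*y < -5 ∧ g ≥ 6) → ((3*c ≠ g + 15 ∨ 2*m ≤ y) ∧ ((¬(y < -11)) ∨ 3*n ≤ 3*c - 6))) ∧ ((¬(g + 2*y < -5 ∧ g ≥ 6)) → ((¬(y < -11)) ∨ 3*n ≤ 3*c - 6))
Before n := c + 4: ((g + 2*y < -5 ∧ g ≥ 6) → ((3*c ≠ g + 15 ∨ 2*m ≤ y) ∧ (¬(y < -11)))) ∧ ((¬(g + 2*y < -5 ∧ g ≥ 6)) → (¬(y < -11)))
Before assert ¬(n - 8 > -4): (¬(n > 4)) ∧ ((g + 2*y < -5 ∧ g ≥ 6) → ((3*c ≠ g + 15 ∨ 2*m ≤ y) ∧ (¬(y < -11)))) ∧ ((¬(g + 2*y < -5 ∧ g ≥ 6)) → (¬(y < -11)))
Before y := n - n - 8: (¬(n > 4)) ∧ ((g < 11 ∧ g ≥ 6) → (3*c ≠ g + 15 ∨ 2*m ≤ -8))
Before c := y: (¬(n > 4)) ∧ ((g < 11 ∧ g ≥ 6) → (3*y ≠ g + 15 ∨ 2*m ≤ -8))
Answer: WP = (¬(n > 4)) ∧ ((g < 11 ∧ g ≥ 6) → (3*y ≠ g + 15 ∨ 2*m ≤ -8))


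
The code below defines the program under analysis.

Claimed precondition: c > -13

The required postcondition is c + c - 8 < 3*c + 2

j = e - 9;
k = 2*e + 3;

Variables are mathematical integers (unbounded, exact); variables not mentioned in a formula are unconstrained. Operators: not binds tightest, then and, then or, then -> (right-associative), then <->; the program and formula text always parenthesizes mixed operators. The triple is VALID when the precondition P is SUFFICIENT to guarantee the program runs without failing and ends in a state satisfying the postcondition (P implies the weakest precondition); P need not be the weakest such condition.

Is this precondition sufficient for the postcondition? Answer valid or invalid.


Working backward. After the program, the postcondition c + c - 8 < 3*c + 2 must hold; in canonical form it is c > -10.
Before k := 2*e + 3: c > -10
Before j := e - 9: c > -10
The weakest precondition is c > -10.
Check whether c > -13 implies it.
Countermodel: at the initial state c = -12, the precondition holds but the weakest precondition fails.
Answer: invalid


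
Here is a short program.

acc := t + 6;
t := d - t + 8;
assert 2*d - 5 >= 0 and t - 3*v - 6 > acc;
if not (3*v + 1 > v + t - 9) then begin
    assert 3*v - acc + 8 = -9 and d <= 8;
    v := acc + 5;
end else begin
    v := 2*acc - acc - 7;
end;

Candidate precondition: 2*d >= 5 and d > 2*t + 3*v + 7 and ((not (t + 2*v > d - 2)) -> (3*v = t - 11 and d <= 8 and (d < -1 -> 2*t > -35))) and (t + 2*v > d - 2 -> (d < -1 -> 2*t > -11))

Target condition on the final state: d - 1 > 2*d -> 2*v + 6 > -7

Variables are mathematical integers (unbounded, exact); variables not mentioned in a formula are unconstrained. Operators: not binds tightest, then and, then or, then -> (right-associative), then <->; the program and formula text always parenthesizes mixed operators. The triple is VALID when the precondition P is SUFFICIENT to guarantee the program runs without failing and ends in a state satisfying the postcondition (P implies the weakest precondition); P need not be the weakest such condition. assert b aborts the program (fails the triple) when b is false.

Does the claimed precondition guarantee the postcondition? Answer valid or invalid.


Working backward. After the program, the postcondition d - 1 > 2*d -> 2*v + 6 > -7 must hold; in canonical form it is d < -1 -> 2*v > -13.
Then branch requires 3*v = acc - 17 and d <= 8 and (d < -1 -> 2*acc > -23); else branch requires d < -1 -> 2*acc > 1.
Before the if: ((not (2*v > t - 10)) -> (3*v = acc - 17 and d <= 8 and (d < -1 -> 2*acc > -23))) and (2*v > t - 10 -> (d < -1 -> 2*acc > 1))
Before assert 2*d - 5 >= 0 and t - 3*v - 6 > acc: 2*d >= 5 and t > acc + 3*v + 6 and ((not (2*v > t - 10)) -> (3*v = acc - 17 and d <= 8 and (d < -1 -> 2*acc > -23))) and (2*v > t - 10 -> (d < -1 -> 2*acc > 1))
Before t := d - t + 8: 2*d >= 5 and d > acc + t + 3*v - 2 and ((not (t + 2*v > d - 2)) -> (3*v = acc - 17 and d <= 8 and (d < -1 -> 2*acc > -23))) and (t + 2*v > d - 2 -> (d < -1 -> 2*acc > 1))
Before acc := t + 6: 2*d >= 5 and d > 2*t + 3*v + 4 and ((not (t + 2*v > d - 2)) -> (3*v = t - 11 and d <= 8 and (d < -1 -> 2*t > -35))) and (t + 2*v > d - 2 -> (d < -1 -> 2*t > -11))
The weakest precondition is 2*d >= 5 and d > 2*t + 3*v + 4 and ((not (t + 2*v > d - 2)) -> (3*v = t - 11 and d <= 8 and (d < -1 -> 2*t > -35))) and (t + 2*v > d - 2 -> (d < -1 -> 2*t > -11)).
Check whether 2*d >= 5 and d > 2*t + 3*v + 7 and ((not (t + 2*v > d - 2)) -> (3*v = t - 11 and d <= 8 and (d < -1 -> 2*t > -35))) and (t + 2*v > d - 2 -> (d < -1 -> 2*t > -11)) implies it.
Every state satisfying the precondition satisfies the weakest precondition: the implication holds.
Answer: valid


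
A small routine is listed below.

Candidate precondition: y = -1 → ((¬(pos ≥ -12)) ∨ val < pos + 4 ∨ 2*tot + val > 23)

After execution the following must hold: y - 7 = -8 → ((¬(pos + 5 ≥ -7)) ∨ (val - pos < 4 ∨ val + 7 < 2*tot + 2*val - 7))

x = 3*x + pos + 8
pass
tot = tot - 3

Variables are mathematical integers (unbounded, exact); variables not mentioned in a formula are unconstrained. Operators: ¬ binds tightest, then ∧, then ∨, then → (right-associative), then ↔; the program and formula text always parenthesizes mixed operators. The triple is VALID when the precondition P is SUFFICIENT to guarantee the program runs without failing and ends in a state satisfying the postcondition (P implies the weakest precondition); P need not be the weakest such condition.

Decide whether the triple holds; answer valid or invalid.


Working backward. After the program, the postcondition y - 7 = -8 → ((¬(pos + 5 ≥ -7)) ∨ (val - pos < 4 ∨ val + 7 < 2*tot + 2*val - 7)) must hold; in canonical form it is y = -1 → ((¬(pos ≥ -12)) ∨ val < pos + 4 ∨ 2*tot + val > 14).
Before tot := tot - 3: y = -1 → ((¬(pos ≥ -12)) ∨ val < pos + 4 ∨ 2*tot + val > 20)
Before skip: y = -1 → ((¬(pos ≥ -12)) ∨ val < pos + 4 ∨ 2*tot + val > 20)
Before x := 3*x + pos + 8: y = -1 → ((¬(pos ≥ -12)) ∨ val < pos + 4 ∨ 2*tot + val > 20)
The weakest precondition is y = -1 → ((¬(pos ≥ -12)) ∨ val < pos + 4 ∨ 2*tot + val > 20).
Check whether y = -1 → ((¬(pos ≥ -12)) ∨ val < pos + 4 ∨ 2*tot + val > 23) implies it.
Every state satisfying the precondition satisfies the weakest precondition: the implication holds.
Answer: valid


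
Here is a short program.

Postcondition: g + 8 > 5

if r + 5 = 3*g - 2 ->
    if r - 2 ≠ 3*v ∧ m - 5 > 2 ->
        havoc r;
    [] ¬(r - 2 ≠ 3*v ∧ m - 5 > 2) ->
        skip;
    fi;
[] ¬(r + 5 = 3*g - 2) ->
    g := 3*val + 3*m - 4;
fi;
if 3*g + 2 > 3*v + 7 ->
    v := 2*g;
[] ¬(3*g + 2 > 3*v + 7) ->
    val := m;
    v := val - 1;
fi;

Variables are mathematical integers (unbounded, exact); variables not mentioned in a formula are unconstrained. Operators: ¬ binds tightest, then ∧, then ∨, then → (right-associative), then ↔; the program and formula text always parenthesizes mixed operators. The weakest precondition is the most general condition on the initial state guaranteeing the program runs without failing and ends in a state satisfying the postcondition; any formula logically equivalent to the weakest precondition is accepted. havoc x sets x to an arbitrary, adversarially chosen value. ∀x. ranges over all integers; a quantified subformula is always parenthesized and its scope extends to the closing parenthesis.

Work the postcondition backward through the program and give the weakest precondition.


Working backward. After the program, the postcondition g + 8 > 5 must hold; in canonical form it is g > -3.
Then branch requires g > -3; else branch requires g > -3.
Before the if: (3*g > 3*v + 5 → g > -3) ∧ ((¬(3*g > 3*v + 5)) → g > -3)
Then branch requires ((r ≠ 3*v + 2 ∧ m > 7) → ((3*g > 3*v + 5 → g > -3) ∧ ((¬(3*g > 3*v + 5)) → g > -3))) ∧ ((¬(r ≠ 3*v + 2 ∧ m > 7)) → ((3*g > 3*v + 5 → g > -3) ∧ ((¬(3*g > 3*v + 5)) → g > -3))); else branch requires (9*m + 9*val > 3*v + 17 → 3*m + 3*val > 1) ∧ ((¬(9*m + 9*val > 3*v + 17)) → 3*m + 3*val > 1).
Before the if: (r = 3*g - 7 → (((r ≠ 3*v + 2 ∧ m > 7) → ((3*g > 3*v + 5 → g > -3) ∧ ((¬(3*g > 3*v + 5)) → g > -3))) ∧ ((¬(r ≠ 3*v + 2 ∧ m > 7)) → ((3*g > 3*v + 5 → g > -3) ∧ ((¬(3*g > 3*v + 5)) → g > -3))))) ∧ ((¬(r = 3*g - 7)) → ((9*m + 9*val > 3*v + 17 → 3*m + 3*val > 1) ∧ ((¬(9*m + 9*val > 3*v + 17)) → 3*m + 3*val > 1)))
Answer: WP = (r = 3*g - 7 → (((r ≠ 3*v + 2 ∧ m > 7) → ((3*g > 3*v + 5 → g > -3) ∧ ((¬(3*g > 3*v + 5)) → g > -3))) ∧ ((¬(r ≠ 3*v + 2 ∧ m > 7)) → ((3*g > 3*v + 5 → g > -3) ∧ ((¬(3*g > 3*v + 5)) → g > -3))))) ∧ ((¬(r = 3*g - 7)) → ((9*m + 9*val > 3*v + 17 → 3*m + 3*val > 1) ∧ ((¬(9*m + 9*val > 3*v + 17)) → 3*m + 3*val > 1)))
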